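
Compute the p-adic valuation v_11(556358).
v_11(556358) = 4

v_11(n) is the largest exponent k such that 11^k divides n. Factor out: 556358 = 11^4 · 38. (Sign doesn't affect v_p.) So v_11(556358) = 4.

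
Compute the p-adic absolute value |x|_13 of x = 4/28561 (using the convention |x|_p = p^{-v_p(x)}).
|4/28561|_13 = 28561

Step 1 — compute v_13(x) by factoring powers of 13 out of the numerator and denominator: v_13(4/28561) = -4. Step 2 — apply |x|_p = p^{-v_p(x)} = 13^{4} = 28561.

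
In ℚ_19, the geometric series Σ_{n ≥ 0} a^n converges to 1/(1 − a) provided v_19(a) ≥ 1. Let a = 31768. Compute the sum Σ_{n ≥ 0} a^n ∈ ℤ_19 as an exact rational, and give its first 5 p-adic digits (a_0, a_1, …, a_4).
Σ a^n = 1/(1 − a) = -1/31767;  first 5 digits = (1, 0, 12, 4, 11)

v_19(a) = 2 ≥ 1, so the series converges in ℤ_19 to 1/(1 − a) = 1/(1 − 31768) = -1/31767. Expand this rational in ℤ_19: compute digits iteratively via d_i = x_i mod 19, x_{i+1} = (x_i − d_i)/19. The first 5 digits are (1, 0, 12, 4, 11).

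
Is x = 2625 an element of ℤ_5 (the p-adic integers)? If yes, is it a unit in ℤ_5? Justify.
x ∈ ℤ_5 but not a unit; v_5(x) = 3 > 0

ℤ_5 = {x ∈ ℚ_5 : v_5(x) ≥ 0} and ℤ_5^× = {x ∈ ℤ_5 : v_5(x) = 0}. Here v_5(2625) = v_5(num) − v_5(den) = 3; compare against these criteria.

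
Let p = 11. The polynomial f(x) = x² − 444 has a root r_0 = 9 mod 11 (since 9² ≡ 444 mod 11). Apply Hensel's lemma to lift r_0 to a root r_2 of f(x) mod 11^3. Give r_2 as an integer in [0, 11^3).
r_2 = 251 (mod 1331)

Hensel's recurrence: r_{i+1} = r_i − f(r_i)·(f′(r_i))^{-1} mod 11^{i+2}, with f′(x) = 2x. Iterate:
  r_0 = 9 (mod 11)
  r_1 = 9 (mod 121)
  r_2 = 251 (mod 1331)
Final: r_2 = 251, and one checks f(r_2) ≡ 0 mod 11^3.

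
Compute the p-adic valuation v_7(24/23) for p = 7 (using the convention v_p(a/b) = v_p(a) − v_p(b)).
v_7(24/23) = 0

Factor powers of 7 from the numerator and denominator of the reduced fraction: 24 = 7^0 · 24 and 23 = 7^0 · 23. Apply v_p(a/b) = v_p(a) − v_p(b): v_7(24/23) = 0 − 0 = 0.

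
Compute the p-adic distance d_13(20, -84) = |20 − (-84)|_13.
d_13(20, -84) = 1/13

Step 1 — x − y = 20 − (-84) = 104. Step 2 — v_13(104) = 1 (factor: 104 = (13^1 · 8); the sign does not affect v_p). Step 3 — |x − y|_13 = 13^{-1} = 1/13.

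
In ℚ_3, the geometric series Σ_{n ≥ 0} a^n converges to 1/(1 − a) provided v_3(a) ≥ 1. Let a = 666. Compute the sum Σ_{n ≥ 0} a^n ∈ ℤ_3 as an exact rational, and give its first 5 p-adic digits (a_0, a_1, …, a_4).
Σ a^n = 1/(1 − a) = -1/665;  first 5 digits = (1, 0, 2, 0, 0)

v_3(a) = 2 ≥ 1, so the series converges in ℤ_3 to 1/(1 − a) = 1/(1 − 666) = -1/665. Expand this rational in ℤ_3: compute digits iteratively via d_i = x_i mod 3, x_{i+1} = (x_i − d_i)/3. The first 5 digits are (1, 0, 2, 0, 0).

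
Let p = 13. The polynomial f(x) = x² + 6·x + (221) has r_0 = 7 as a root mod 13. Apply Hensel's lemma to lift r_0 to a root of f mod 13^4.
r_3 = 24902 (mod 28561)

Hensel: r_{i+1} = r_i − f(r_i)·(f′(r_i))^{-1} mod 13^{i+2}, f′(x) = 2x + 6. Iterate:
  r_0 = 7 (mod 13)
  r_1 = 59 (mod 169)
  r_2 = 735 (mod 2197)
  r_3 = 24902 (mod 28561)
Final: r = 24902 satisfies f(r) ≡ 0 mod 13^4.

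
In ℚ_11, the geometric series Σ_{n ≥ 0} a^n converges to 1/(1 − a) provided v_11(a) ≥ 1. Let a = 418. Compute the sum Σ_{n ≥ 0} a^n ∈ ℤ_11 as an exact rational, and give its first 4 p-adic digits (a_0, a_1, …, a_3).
Σ a^n = 1/(1 − a) = -1/417;  first 4 digits = (1, 5, 6, 3)

v_11(a) = 1 ≥ 1, so the series converges in ℤ_11 to 1/(1 − a) = 1/(1 − 418) = -1/417. Expand this rational in ℤ_11: compute digits iteratively via d_i = x_i mod 11, x_{i+1} = (x_i − d_i)/11. The first 4 digits are (1, 5, 6, 3).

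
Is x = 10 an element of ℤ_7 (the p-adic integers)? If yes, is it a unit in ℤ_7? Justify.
x ∈ ℤ_7^× (unit); v_7(x) = 0

ℤ_7 = {x ∈ ℚ_7 : v_7(x) ≥ 0} and ℤ_7^× = {x ∈ ℤ_7 : v_7(x) = 0}. Here v_7(10) = v_7(num) − v_7(den) = 0; compare against these criteria.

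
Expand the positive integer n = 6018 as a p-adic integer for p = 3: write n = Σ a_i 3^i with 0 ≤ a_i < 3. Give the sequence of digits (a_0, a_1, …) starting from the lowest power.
(a_0, a_1, …) = (0, 2, 2, 0, 2, 0, 2, 2)

Repeated division by 3 gives the digits low-to-high: 6018 = 2·3^1 + 2·3^2 + 2·3^4 + 2·3^6 + 2·3^7. Digit sequence: (0, 2, 2, 0, 2, 0, 2, 2).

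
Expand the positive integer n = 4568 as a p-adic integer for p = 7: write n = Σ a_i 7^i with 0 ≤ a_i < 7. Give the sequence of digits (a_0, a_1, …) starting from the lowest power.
(a_0, a_1, …) = (4, 1, 2, 6, 1)

Repeated division by 7 gives the digits low-to-high: 4568 = 4 + 1·7^1 + 2·7^2 + 6·7^3 + 1·7^4. Digit sequence: (4, 1, 2, 6, 1).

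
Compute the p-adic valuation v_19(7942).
v_19(7942) = 2

v_19(n) is the largest exponent k such that 19^k divides n. Factor out: 7942 = 19^2 · 22. (Sign doesn't affect v_p.) So v_19(7942) = 2.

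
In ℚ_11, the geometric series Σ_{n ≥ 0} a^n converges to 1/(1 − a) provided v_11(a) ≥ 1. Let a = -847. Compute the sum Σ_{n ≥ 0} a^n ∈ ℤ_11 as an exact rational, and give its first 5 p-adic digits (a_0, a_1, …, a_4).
Σ a^n = 1/(1 − a) = 1/848;  first 5 digits = (1, 0, 4, 10, 4)

v_11(a) = 2 ≥ 1, so the series converges in ℤ_11 to 1/(1 − a) = 1/(1 − (-847)) = 1/848. Expand this rational in ℤ_11: compute digits iteratively via d_i = x_i mod 11, x_{i+1} = (x_i − d_i)/11. The first 5 digits are (1, 0, 4, 10, 4).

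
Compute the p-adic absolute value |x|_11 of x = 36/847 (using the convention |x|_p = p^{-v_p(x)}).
|36/847|_11 = 121

Step 1 — compute v_11(x) by factoring powers of 11 out of the numerator and denominator: v_11(36/847) = -2. Step 2 — apply |x|_p = p^{-v_p(x)} = 11^{2} = 121.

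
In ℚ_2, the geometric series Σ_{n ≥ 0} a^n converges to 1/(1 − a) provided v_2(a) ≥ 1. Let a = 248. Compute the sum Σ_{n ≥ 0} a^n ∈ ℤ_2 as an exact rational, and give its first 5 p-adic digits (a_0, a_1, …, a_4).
Σ a^n = 1/(1 − a) = -1/247;  first 5 digits = (1, 0, 0, 1, 1)

v_2(a) = 3 ≥ 1, so the series converges in ℤ_2 to 1/(1 − a) = 1/(1 − 248) = -1/247. Expand this rational in ℤ_2: compute digits iteratively via d_i = x_i mod 2, x_{i+1} = (x_i − d_i)/2. The first 5 digits are (1, 0, 0, 1, 1).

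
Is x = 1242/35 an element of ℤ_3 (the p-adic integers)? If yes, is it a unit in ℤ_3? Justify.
x ∈ ℤ_3 but not a unit; v_3(x) = 3 > 0

ℤ_3 = {x ∈ ℚ_3 : v_3(x) ≥ 0} and ℤ_3^× = {x ∈ ℤ_3 : v_3(x) = 0}. Here v_3(1242/35) = v_3(num) − v_3(den) = 3; compare against these criteria.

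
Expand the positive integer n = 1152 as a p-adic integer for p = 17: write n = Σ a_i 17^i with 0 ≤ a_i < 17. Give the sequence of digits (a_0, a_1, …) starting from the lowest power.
(a_0, a_1, …) = (13, 16, 3)

Repeated division by 17 gives the digits low-to-high: 1152 = 13 + 16·17^1 + 3·17^2. Digit sequence: (13, 16, 3).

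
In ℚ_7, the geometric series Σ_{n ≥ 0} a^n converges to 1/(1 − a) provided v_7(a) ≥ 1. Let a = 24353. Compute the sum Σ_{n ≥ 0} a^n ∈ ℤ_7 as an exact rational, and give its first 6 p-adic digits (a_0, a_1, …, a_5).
Σ a^n = 1/(1 − a) = -1/24352;  first 6 digits = (1, 0, 0, 1, 3, 1)

v_7(a) = 3 ≥ 1, so the series converges in ℤ_7 to 1/(1 − a) = 1/(1 − 24353) = -1/24352. Expand this rational in ℤ_7: compute digits iteratively via d_i = x_i mod 7, x_{i+1} = (x_i − d_i)/7. The first 6 digits are (1, 0, 0, 1, 3, 1).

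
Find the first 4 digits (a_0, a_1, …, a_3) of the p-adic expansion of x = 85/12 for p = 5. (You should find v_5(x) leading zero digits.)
(a_0, …, a_3) = (0, 1, 3, 4)

v_5(85/12) = 1, so a_0 = ... = a_0 = 0. Factor out: x = 5^1 · u with u = 17/12 a unit in ℤ_5. Expand u iteratively via a_{v+i} = u_i mod 5, u_{i+1} = (u_i − a_{v+i})/5:
  u_0 = 17/12;  a_1 = 1;  u_1 = (u_0 − 1)/5 = 1/12
  u_1 = 1/12;  a_2 = 3;  u_2 = (u_1 − 3)/5 = -7/12
  u_2 = -7/12;  a_3 = 4;  u_3 = (u_2 − 4)/5 = -11/12
Digits: (0, 1, 3, 4).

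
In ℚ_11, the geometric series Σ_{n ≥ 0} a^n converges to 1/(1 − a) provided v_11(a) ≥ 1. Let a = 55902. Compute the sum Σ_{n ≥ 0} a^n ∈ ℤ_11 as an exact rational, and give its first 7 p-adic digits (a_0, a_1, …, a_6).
Σ a^n = 1/(1 − a) = -1/55901;  first 7 digits = (1, 0, 0, 9, 3, 0, 4)

v_11(a) = 3 ≥ 1, so the series converges in ℤ_11 to 1/(1 − a) = 1/(1 − 55902) = -1/55901. Expand this rational in ℤ_11: compute digits iteratively via d_i = x_i mod 11, x_{i+1} = (x_i − d_i)/11. The first 7 digits are (1, 0, 0, 9, 3, 0, 4).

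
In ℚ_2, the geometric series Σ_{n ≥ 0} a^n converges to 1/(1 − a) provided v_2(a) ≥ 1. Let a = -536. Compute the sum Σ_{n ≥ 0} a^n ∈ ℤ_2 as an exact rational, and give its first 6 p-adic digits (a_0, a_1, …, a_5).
Σ a^n = 1/(1 − a) = 1/537;  first 6 digits = (1, 0, 0, 1, 0, 1)

v_2(a) = 3 ≥ 1, so the series converges in ℤ_2 to 1/(1 − a) = 1/(1 − (-536)) = 1/537. Expand this rational in ℤ_2: compute digits iteratively via d_i = x_i mod 2, x_{i+1} = (x_i − d_i)/2. The first 6 digits are (1, 0, 0, 1, 0, 1).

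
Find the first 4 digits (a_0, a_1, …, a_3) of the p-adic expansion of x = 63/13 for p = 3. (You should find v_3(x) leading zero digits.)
(a_0, …, a_3) = (0, 0, 1, 1)

v_3(63/13) = 2, so a_0 = ... = a_1 = 0. Factor out: x = 3^2 · u with u = 7/13 a unit in ℤ_3. Expand u iteratively via a_{v+i} = u_i mod 3, u_{i+1} = (u_i − a_{v+i})/3:
  u_0 = 7/13;  a_2 = 1;  u_1 = (u_0 − 1)/3 = -2/13
  u_1 = -2/13;  a_3 = 1;  u_2 = (u_1 − 1)/3 = -5/13
Digits: (0, 0, 1, 1).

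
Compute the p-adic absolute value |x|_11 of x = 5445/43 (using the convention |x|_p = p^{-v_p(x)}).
|5445/43|_11 = 1/121

Step 1 — compute v_11(x) by factoring powers of 11 out of the numerator and denominator: v_11(5445/43) = 2. Step 2 — apply |x|_p = p^{-v_p(x)} = 11^{-2} = 1/121.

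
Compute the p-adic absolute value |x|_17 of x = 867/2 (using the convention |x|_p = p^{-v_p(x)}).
|867/2|_17 = 1/289

Step 1 — compute v_17(x) by factoring powers of 17 out of the numerator and denominator: v_17(867/2) = 2. Step 2 — apply |x|_p = p^{-v_p(x)} = 17^{-2} = 1/289.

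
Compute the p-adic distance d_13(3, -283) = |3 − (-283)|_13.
d_13(3, -283) = 1/13

Step 1 — x − y = 3 − (-283) = 286. Step 2 — v_13(286) = 1 (factor: 286 = (13^1 · 22); the sign does not affect v_p). Step 3 — |x − y|_13 = 13^{-1} = 1/13.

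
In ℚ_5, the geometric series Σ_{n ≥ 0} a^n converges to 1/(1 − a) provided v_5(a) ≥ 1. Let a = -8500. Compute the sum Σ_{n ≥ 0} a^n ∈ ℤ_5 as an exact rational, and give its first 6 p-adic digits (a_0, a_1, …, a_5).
Σ a^n = 1/(1 − a) = 1/8501;  first 6 digits = (1, 0, 0, 2, 1, 2)

v_5(a) = 3 ≥ 1, so the series converges in ℤ_5 to 1/(1 − a) = 1/(1 − (-8500)) = 1/8501. Expand this rational in ℤ_5: compute digits iteratively via d_i = x_i mod 5, x_{i+1} = (x_i − d_i)/5. The first 6 digits are (1, 0, 0, 2, 1, 2).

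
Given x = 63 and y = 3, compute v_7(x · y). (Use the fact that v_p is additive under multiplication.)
v_7(189) = 1

v_p(x) = 1 (factor: 63 = 7^1 · 9); v_p(y) = 0 (factor: 3 = 7^0 · 3). Additivity: v_p(xy) = v_p(x) + v_p(y) = 1 + 0 = 1. (Direct check: xy = 189 = 7^1 · (27).)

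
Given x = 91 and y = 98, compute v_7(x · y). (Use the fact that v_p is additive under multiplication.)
v_7(8918) = 3

v_p(x) = 1 (factor: 91 = 7^1 · 13); v_p(y) = 2 (factor: 98 = 7^2 · 2). Additivity: v_p(xy) = v_p(x) + v_p(y) = 1 + 2 = 3. (Direct check: xy = 8918 = 7^3 · (26).)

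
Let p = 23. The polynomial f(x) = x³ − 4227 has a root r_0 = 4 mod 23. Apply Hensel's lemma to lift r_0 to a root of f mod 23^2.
r_1 = 234 (mod 529)

Hensel: r_{i+1} = r_i − f(r_i)/f′(r_i) mod 23^{i+2}, where f′(x) = 3x². Iterate:
  r_0 = 4 (mod 23)
  r_1 = 234 (mod 529)
Final: r = 234 with f(r) ≡ 0 mod 23^2.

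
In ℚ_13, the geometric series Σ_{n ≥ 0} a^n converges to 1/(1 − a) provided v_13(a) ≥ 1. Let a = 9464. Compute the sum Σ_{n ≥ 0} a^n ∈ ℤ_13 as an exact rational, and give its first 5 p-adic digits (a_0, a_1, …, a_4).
Σ a^n = 1/(1 − a) = -1/9463;  first 5 digits = (1, 0, 4, 4, 3)

v_13(a) = 2 ≥ 1, so the series converges in ℤ_13 to 1/(1 − a) = 1/(1 − 9464) = -1/9463. Expand this rational in ℤ_13: compute digits iteratively via d_i = x_i mod 13, x_{i+1} = (x_i − d_i)/13. The first 5 digits are (1, 0, 4, 4, 3).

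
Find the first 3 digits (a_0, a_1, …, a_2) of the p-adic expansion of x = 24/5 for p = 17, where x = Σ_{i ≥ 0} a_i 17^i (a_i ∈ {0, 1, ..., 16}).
(a_0, …, a_2) = (15, 13, 6)

v_17(24/5) = 0 (numerator and denominator both coprime to 17), so x ∈ ℤ_17^×. Compute digits iteratively via a_i = x_i mod 17, x_{i+1} = (x_i − a_i)/17, with x_0 = x:
  x_0 = 24/5;  a_0 = 15;  x_1 = (x_0 − 15)/17 = -3/5
  x_1 = -3/5;  a_1 = 13;  x_2 = (x_1 − 13)/17 = -4/5
  x_2 = -4/5;  a_2 = 6;  x_3 = (x_2 − 6)/17 = -2/5
Digits: (15, 13, 6).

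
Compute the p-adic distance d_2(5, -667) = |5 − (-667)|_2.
d_2(5, -667) = 1/32

Step 1 — x − y = 5 − (-667) = 672. Step 2 — v_2(672) = 5 (factor: 672 = (2^5 · 21); the sign does not affect v_p). Step 3 — |x − y|_2 = 2^{-5} = 1/32.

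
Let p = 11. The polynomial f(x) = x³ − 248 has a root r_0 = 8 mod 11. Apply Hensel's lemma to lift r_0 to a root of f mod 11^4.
r_3 = 1262 (mod 14641)

Hensel: r_{i+1} = r_i − f(r_i)/f′(r_i) mod 11^{i+2}, where f′(x) = 3x². Iterate:
  r_0 = 8 (mod 11)
  r_1 = 52 (mod 121)
  r_2 = 1262 (mod 1331)
  r_3 = 1262 (mod 14641)
Final: r = 1262 with f(r) ≡ 0 mod 11^4.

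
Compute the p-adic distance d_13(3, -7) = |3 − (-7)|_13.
d_13(3, -7) = 1

Step 1 — x − y = 3 − (-7) = 10. Step 2 — v_13(10) = 0 (factor: 10 = (13^0 · 10); the sign does not affect v_p). Step 3 — |x − y|_13 = 13^{0} = 1.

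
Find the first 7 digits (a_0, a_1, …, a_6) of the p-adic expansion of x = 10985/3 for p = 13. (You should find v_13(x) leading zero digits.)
(a_0, …, a_6) = (0, 0, 0, 6, 4, 4, 4)

v_13(10985/3) = 3, so a_0 = ... = a_2 = 0. Factor out: x = 13^3 · u with u = 5/3 a unit in ℤ_13. Expand u iteratively via a_{v+i} = u_i mod 13, u_{i+1} = (u_i − a_{v+i})/13:
  u_0 = 5/3;  a_3 = 6;  u_1 = (u_0 − 6)/13 = -1/3
  u_1 = -1/3;  a_4 = 4;  u_2 = (u_1 − 4)/13 = -1/3
  u_2 = -1/3;  a_5 = 4;  u_3 = (u_2 − 4)/13 = -1/3
  u_3 = -1/3;  a_6 = 4;  u_4 = (u_3 − 4)/13 = -1/3
Digits: (0, 0, 0, 6, 4, 4, 4).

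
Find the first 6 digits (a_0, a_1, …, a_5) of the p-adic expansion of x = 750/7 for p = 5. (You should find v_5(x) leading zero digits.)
(a_0, …, a_5) = (0, 0, 0, 3, 1, 4)

v_5(750/7) = 3, so a_0 = ... = a_2 = 0. Factor out: x = 5^3 · u with u = 6/7 a unit in ℤ_5. Expand u iteratively via a_{v+i} = u_i mod 5, u_{i+1} = (u_i − a_{v+i})/5:
  u_0 = 6/7;  a_3 = 3;  u_1 = (u_0 − 3)/5 = -3/7
  u_1 = -3/7;  a_4 = 1;  u_2 = (u_1 − 1)/5 = -2/7
  u_2 = -2/7;  a_5 = 4;  u_3 = (u_2 − 4)/5 = -6/7
Digits: (0, 0, 0, 3, 1, 4).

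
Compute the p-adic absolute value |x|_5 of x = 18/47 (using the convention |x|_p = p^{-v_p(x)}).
|18/47|_5 = 1

Step 1 — compute v_5(x) by factoring powers of 5 out of the numerator and denominator: v_5(18/47) = 0. Step 2 — apply |x|_p = p^{-v_p(x)} = 5^{0} = 1.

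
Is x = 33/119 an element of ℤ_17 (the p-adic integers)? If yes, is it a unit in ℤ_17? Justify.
x ∉ ℤ_17 (v_17(x) = -1 < 0)

ℤ_17 = {x ∈ ℚ_17 : v_17(x) ≥ 0} and ℤ_17^× = {x ∈ ℤ_17 : v_17(x) = 0}. Here v_17(33/119) = v_17(num) − v_17(den) = -1; compare against these criteria.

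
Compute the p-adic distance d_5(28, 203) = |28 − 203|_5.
d_5(28, 203) = 1/25

Step 1 — x − y = 28 − 203 = -175. Step 2 — v_5(-175) = 2 (factor: -175 = −(5^2 · 7); the sign does not affect v_p). Step 3 — |x − y|_5 = 5^{-2} = 1/25.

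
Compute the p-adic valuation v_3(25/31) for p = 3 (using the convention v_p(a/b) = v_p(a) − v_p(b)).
v_3(25/31) = 0

Factor powers of 3 from the numerator and denominator of the reduced fraction: 25 = 3^0 · 25 and 31 = 3^0 · 31. Apply v_p(a/b) = v_p(a) − v_p(b): v_3(25/31) = 0 − 0 = 0.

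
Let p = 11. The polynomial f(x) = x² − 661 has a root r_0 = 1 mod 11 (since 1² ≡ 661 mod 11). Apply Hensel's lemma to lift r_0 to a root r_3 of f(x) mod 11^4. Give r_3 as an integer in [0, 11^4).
r_3 = 8438 (mod 14641)

Hensel's recurrence: r_{i+1} = r_i − f(r_i)·(f′(r_i))^{-1} mod 11^{i+2}, with f′(x) = 2x. Iterate:
  r_0 = 1 (mod 11)
  r_1 = 89 (mod 121)
  r_2 = 452 (mod 1331)
  r_3 = 8438 (mod 14641)
Final: r_3 = 8438, and one checks f(r_3) ≡ 0 mod 11^4.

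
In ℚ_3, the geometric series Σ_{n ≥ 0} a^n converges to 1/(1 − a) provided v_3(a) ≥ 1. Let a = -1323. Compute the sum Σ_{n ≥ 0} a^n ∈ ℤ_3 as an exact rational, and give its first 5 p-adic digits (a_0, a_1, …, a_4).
Σ a^n = 1/(1 − a) = 1/1324;  first 5 digits = (1, 0, 0, 2, 1)

v_3(a) = 3 ≥ 1, so the series converges in ℤ_3 to 1/(1 − a) = 1/(1 − (-1323)) = 1/1324. Expand this rational in ℤ_3: compute digits iteratively via d_i = x_i mod 3, x_{i+1} = (x_i − d_i)/3. The first 5 digits are (1, 0, 0, 2, 1).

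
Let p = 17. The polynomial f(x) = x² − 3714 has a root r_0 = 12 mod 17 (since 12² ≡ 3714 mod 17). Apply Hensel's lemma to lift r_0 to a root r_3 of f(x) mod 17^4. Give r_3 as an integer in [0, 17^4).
r_3 = 37225 (mod 83521)

Hensel's recurrence: r_{i+1} = r_i − f(r_i)·(f′(r_i))^{-1} mod 17^{i+2}, with f′(x) = 2x. Iterate:
  r_0 = 12 (mod 17)
  r_1 = 233 (mod 289)
  r_2 = 2834 (mod 4913)
  r_3 = 37225 (mod 83521)
Final: r_3 = 37225, and one checks f(r_3) ≡ 0 mod 17^4.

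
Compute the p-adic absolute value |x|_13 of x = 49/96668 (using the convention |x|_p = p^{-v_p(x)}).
|49/96668|_13 = 2197

Step 1 — compute v_13(x) by factoring powers of 13 out of the numerator and denominator: v_13(49/96668) = -3. Step 2 — apply |x|_p = p^{-v_p(x)} = 13^{3} = 2197.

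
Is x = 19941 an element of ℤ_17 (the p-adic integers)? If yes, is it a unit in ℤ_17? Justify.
x ∈ ℤ_17 but not a unit; v_17(x) = 2 > 0

ℤ_17 = {x ∈ ℚ_17 : v_17(x) ≥ 0} and ℤ_17^× = {x ∈ ℤ_17 : v_17(x) = 0}. Here v_17(19941) = v_17(num) − v_17(den) = 2; compare against these criteria.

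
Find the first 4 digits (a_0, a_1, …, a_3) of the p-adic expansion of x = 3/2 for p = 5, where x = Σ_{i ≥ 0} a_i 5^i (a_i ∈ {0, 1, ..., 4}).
(a_0, …, a_3) = (4, 2, 2, 2)

v_5(3/2) = 0 (numerator and denominator both coprime to 5), so x ∈ ℤ_5^×. Compute digits iteratively via a_i = x_i mod 5, x_{i+1} = (x_i − a_i)/5, with x_0 = x:
  x_0 = 3/2;  a_0 = 4;  x_1 = (x_0 − 4)/5 = -1/2
  x_1 = -1/2;  a_1 = 2;  x_2 = (x_1 − 2)/5 = -1/2
  x_2 = -1/2;  a_2 = 2;  x_3 = (x_2 − 2)/5 = -1/2
  x_3 = -1/2;  a_3 = 2;  x_4 = (x_3 − 2)/5 = -1/2
Digits: (4, 2, 2, 2).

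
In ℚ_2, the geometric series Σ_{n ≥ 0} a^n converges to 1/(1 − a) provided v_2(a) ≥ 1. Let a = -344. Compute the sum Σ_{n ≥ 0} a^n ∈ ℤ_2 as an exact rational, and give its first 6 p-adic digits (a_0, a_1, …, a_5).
Σ a^n = 1/(1 − a) = 1/345;  first 6 digits = (1, 0, 0, 1, 0, 1)

v_2(a) = 3 ≥ 1, so the series converges in ℤ_2 to 1/(1 − a) = 1/(1 − (-344)) = 1/345. Expand this rational in ℤ_2: compute digits iteratively via d_i = x_i mod 2, x_{i+1} = (x_i − d_i)/2. The first 6 digits are (1, 0, 0, 1, 0, 1).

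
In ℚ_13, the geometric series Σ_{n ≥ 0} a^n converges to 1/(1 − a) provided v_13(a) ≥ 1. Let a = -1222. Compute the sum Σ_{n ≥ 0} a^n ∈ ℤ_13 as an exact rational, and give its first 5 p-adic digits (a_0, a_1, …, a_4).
Σ a^n = 1/(1 − a) = 1/1223;  first 5 digits = (1, 10, 1, 2, 7)

v_13(a) = 1 ≥ 1, so the series converges in ℤ_13 to 1/(1 − a) = 1/(1 − (-1222)) = 1/1223. Expand this rational in ℤ_13: compute digits iteratively via d_i = x_i mod 13, x_{i+1} = (x_i − d_i)/13. The first 5 digits are (1, 10, 1, 2, 7).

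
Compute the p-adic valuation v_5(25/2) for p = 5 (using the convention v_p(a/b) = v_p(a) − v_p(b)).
v_5(25/2) = 2

Factor powers of 5 from the numerator and denominator of the reduced fraction: 25 = 5^2 · 1 and 2 = 5^0 · 2. Apply v_p(a/b) = v_p(a) − v_p(b): v_5(25/2) = 2 − 0 = 2.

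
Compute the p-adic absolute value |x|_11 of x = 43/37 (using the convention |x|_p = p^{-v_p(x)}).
|43/37|_11 = 1

Step 1 — compute v_11(x) by factoring powers of 11 out of the numerator and denominator: v_11(43/37) = 0. Step 2 — apply |x|_p = p^{-v_p(x)} = 11^{0} = 1.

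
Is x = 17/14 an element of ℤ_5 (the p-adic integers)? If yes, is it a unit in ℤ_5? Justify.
x ∈ ℤ_5^× (unit); v_5(x) = 0

ℤ_5 = {x ∈ ℚ_5 : v_5(x) ≥ 0} and ℤ_5^× = {x ∈ ℤ_5 : v_5(x) = 0}. Here v_5(17/14) = v_5(num) − v_5(den) = 0; compare against these criteria.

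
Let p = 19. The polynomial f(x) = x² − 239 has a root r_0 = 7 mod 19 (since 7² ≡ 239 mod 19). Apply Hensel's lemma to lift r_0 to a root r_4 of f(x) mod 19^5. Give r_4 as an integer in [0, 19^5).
r_4 = 853373 (mod 2476099)

Hensel's recurrence: r_{i+1} = r_i − f(r_i)·(f′(r_i))^{-1} mod 19^{i+2}, with f′(x) = 2x. Iterate:
  r_0 = 7 (mod 19)
  r_1 = 330 (mod 361)
  r_2 = 2857 (mod 6859)
  r_3 = 71447 (mod 130321)
  r_4 = 853373 (mod 2476099)
Final: r_4 = 853373, and one checks f(r_4) ≡ 0 mod 19^5.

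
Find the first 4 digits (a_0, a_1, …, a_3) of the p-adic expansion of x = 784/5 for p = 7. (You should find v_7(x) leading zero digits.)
(a_0, …, a_3) = (0, 0, 6, 1)

v_7(784/5) = 2, so a_0 = ... = a_1 = 0. Factor out: x = 7^2 · u with u = 16/5 a unit in ℤ_7. Expand u iteratively via a_{v+i} = u_i mod 7, u_{i+1} = (u_i − a_{v+i})/7:
  u_0 = 16/5;  a_2 = 6;  u_1 = (u_0 − 6)/7 = -2/5
  u_1 = -2/5;  a_3 = 1;  u_2 = (u_1 − 1)/7 = -1/5
Digits: (0, 0, 6, 1).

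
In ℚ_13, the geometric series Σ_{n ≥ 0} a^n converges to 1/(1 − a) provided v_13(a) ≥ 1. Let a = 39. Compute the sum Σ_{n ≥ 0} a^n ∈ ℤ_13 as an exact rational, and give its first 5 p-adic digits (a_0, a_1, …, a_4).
Σ a^n = 1/(1 − a) = -1/38;  first 5 digits = (1, 3, 9, 1, 5)

v_13(a) = 1 ≥ 1, so the series converges in ℤ_13 to 1/(1 − a) = 1/(1 − 39) = -1/38. Expand this rational in ℤ_13: compute digits iteratively via d_i = x_i mod 13, x_{i+1} = (x_i − d_i)/13. The first 5 digits are (1, 3, 9, 1, 5).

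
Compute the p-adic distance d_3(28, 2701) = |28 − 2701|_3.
d_3(28, 2701) = 1/243

Step 1 — x − y = 28 − 2701 = -2673. Step 2 — v_3(-2673) = 5 (factor: -2673 = −(3^5 · 11); the sign does not affect v_p). Step 3 — |x − y|_3 = 3^{-5} = 1/243.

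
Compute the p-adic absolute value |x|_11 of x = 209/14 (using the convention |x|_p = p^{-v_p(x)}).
|209/14|_11 = 1/11

Step 1 — compute v_11(x) by factoring powers of 11 out of the numerator and denominator: v_11(209/14) = 1. Step 2 — apply |x|_p = p^{-v_p(x)} = 11^{-1} = 1/11.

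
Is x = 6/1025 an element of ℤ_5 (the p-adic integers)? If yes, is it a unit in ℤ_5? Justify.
x ∉ ℤ_5 (v_5(x) = -2 < 0)

ℤ_5 = {x ∈ ℚ_5 : v_5(x) ≥ 0} and ℤ_5^× = {x ∈ ℤ_5 : v_5(x) = 0}. Here v_5(6/1025) = v_5(num) − v_5(den) = -2; compare against these criteria.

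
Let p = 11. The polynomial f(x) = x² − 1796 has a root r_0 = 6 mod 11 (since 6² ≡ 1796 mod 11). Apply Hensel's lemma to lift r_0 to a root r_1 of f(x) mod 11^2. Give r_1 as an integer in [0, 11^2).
r_1 = 72 (mod 121)

Hensel's recurrence: r_{i+1} = r_i − f(r_i)·(f′(r_i))^{-1} mod 11^{i+2}, with f′(x) = 2x. Iterate:
  r_0 = 6 (mod 11)
  r_1 = 72 (mod 121)
Final: r_1 = 72, and one checks f(r_1) ≡ 0 mod 11^2.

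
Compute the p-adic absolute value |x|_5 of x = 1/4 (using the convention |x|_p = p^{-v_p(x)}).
|1/4|_5 = 1

Step 1 — compute v_5(x) by factoring powers of 5 out of the numerator and denominator: v_5(1/4) = 0. Step 2 — apply |x|_p = p^{-v_p(x)} = 5^{0} = 1.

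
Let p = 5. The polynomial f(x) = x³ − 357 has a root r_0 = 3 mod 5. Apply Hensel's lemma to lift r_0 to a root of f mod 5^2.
r_1 = 18 (mod 25)

Hensel: r_{i+1} = r_i − f(r_i)/f′(r_i) mod 5^{i+2}, where f′(x) = 3x². Iterate:
  r_0 = 3 (mod 5)
  r_1 = 18 (mod 25)
Final: r = 18 with f(r) ≡ 0 mod 5^2.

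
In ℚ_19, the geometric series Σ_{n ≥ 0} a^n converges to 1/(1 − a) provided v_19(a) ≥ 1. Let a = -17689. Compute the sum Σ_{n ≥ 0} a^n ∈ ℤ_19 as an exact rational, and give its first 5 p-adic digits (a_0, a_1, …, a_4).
Σ a^n = 1/(1 − a) = 1/17690;  first 5 digits = (1, 0, 8, 16, 6)

v_19(a) = 2 ≥ 1, so the series converges in ℤ_19 to 1/(1 − a) = 1/(1 − (-17689)) = 1/17690. Expand this rational in ℤ_19: compute digits iteratively via d_i = x_i mod 19, x_{i+1} = (x_i − d_i)/19. The first 5 digits are (1, 0, 8, 16, 6).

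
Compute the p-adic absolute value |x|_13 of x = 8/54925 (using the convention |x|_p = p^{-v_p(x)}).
|8/54925|_13 = 2197

Step 1 — compute v_13(x) by factoring powers of 13 out of the numerator and denominator: v_13(8/54925) = -3. Step 2 — apply |x|_p = p^{-v_p(x)} = 13^{3} = 2197.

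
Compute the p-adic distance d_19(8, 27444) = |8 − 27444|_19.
d_19(8, 27444) = 1/6859

Step 1 — x − y = 8 − 27444 = -27436. Step 2 — v_19(-27436) = 3 (factor: -27436 = −(19^3 · 4); the sign does not affect v_p). Step 3 — |x − y|_19 = 19^{-3} = 1/6859.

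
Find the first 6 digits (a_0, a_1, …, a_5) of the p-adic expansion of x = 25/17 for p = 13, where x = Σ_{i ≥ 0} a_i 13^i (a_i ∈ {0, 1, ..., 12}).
(a_0, …, a_5) = (3, 6, 11, 6, 1, 6)

v_13(25/17) = 0 (numerator and denominator both coprime to 13), so x ∈ ℤ_13^×. Compute digits iteratively via a_i = x_i mod 13, x_{i+1} = (x_i − a_i)/13, with x_0 = x:
  x_0 = 25/17;  a_0 = 3;  x_1 = (x_0 − 3)/13 = -2/17
  x_1 = -2/17;  a_1 = 6;  x_2 = (x_1 − 6)/13 = -8/17
  x_2 = -8/17;  a_2 = 11;  x_3 = (x_2 − 11)/13 = -15/17
  x_3 = -15/17;  a_3 = 6;  x_4 = (x_3 − 6)/13 = -9/17
  x_4 = -9/17;  a_4 = 1;  x_5 = (x_4 − 1)/13 = -2/17
  x_5 = -2/17;  a_5 = 6;  x_6 = (x_5 − 6)/13 = -8/17
Digits: (3, 6, 11, 6, 1, 6).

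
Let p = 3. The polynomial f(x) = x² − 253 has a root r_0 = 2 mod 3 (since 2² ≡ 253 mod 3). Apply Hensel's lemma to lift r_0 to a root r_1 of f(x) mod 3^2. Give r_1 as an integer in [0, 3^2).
r_1 = 8 (mod 9)

Hensel's recurrence: r_{i+1} = r_i − f(r_i)·(f′(r_i))^{-1} mod 3^{i+2}, with f′(x) = 2x. Iterate:
  r_0 = 2 (mod 3)
  r_1 = 8 (mod 9)
Final: r_1 = 8, and one checks f(r_1) ≡ 0 mod 3^2.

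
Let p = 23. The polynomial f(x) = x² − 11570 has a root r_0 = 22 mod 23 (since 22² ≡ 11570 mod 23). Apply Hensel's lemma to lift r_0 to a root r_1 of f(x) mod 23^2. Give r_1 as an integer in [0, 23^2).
r_1 = 298 (mod 529)

Hensel's recurrence: r_{i+1} = r_i − f(r_i)·(f′(r_i))^{-1} mod 23^{i+2}, with f′(x) = 2x. Iterate:
  r_0 = 22 (mod 23)
  r_1 = 298 (mod 529)
Final: r_1 = 298, and one checks f(r_1) ≡ 0 mod 23^2.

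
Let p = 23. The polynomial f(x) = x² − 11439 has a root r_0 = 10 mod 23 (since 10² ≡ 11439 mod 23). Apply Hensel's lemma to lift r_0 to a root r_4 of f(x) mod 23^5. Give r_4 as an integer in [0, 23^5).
r_4 = 3617059 (mod 6436343)

Hensel's recurrence: r_{i+1} = r_i − f(r_i)·(f′(r_i))^{-1} mod 23^{i+2}, with f′(x) = 2x. Iterate:
  r_0 = 10 (mod 23)
  r_1 = 286 (mod 529)
  r_2 = 3460 (mod 12167)
  r_3 = 258967 (mod 279841)
  r_4 = 3617059 (mod 6436343)
Final: r_4 = 3617059, and one checks f(r_4) ≡ 0 mod 23^5.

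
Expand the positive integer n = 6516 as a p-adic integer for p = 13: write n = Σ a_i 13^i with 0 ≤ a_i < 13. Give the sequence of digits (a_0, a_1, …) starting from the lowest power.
(a_0, a_1, …) = (3, 7, 12, 2)

Repeated division by 13 gives the digits low-to-high: 6516 = 3 + 7·13^1 + 12·13^2 + 2·13^3. Digit sequence: (3, 7, 12, 2).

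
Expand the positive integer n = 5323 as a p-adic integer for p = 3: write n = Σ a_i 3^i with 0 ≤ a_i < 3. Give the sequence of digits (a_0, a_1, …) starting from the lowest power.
(a_0, a_1, …) = (1, 1, 0, 2, 2, 0, 1, 2)

Repeated division by 3 gives the digits low-to-high: 5323 = 1 + 1·3^1 + 2·3^3 + 2·3^4 + 1·3^6 + 2·3^7. Digit sequence: (1, 1, 0, 2, 2, 0, 1, 2).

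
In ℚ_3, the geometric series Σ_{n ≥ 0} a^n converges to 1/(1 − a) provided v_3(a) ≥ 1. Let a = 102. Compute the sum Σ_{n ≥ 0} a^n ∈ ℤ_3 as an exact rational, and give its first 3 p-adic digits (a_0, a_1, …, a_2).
Σ a^n = 1/(1 − a) = -1/101;  first 3 digits = (1, 1, 0)

v_3(a) = 1 ≥ 1, so the series converges in ℤ_3 to 1/(1 − a) = 1/(1 − 102) = -1/101. Expand this rational in ℤ_3: compute digits iteratively via d_i = x_i mod 3, x_{i+1} = (x_i − d_i)/3. The first 3 digits are (1, 1, 0).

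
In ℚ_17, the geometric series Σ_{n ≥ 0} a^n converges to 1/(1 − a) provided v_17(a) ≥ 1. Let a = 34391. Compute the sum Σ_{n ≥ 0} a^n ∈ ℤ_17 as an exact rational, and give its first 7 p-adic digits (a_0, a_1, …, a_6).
Σ a^n = 1/(1 − a) = -1/34390;  first 7 digits = (1, 0, 0, 7, 0, 0, 15)

v_17(a) = 3 ≥ 1, so the series converges in ℤ_17 to 1/(1 − a) = 1/(1 − 34391) = -1/34390. Expand this rational in ℤ_17: compute digits iteratively via d_i = x_i mod 17, x_{i+1} = (x_i − d_i)/17. The first 7 digits are (1, 0, 0, 7, 0, 0, 15).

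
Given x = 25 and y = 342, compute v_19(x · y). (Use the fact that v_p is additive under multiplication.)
v_19(8550) = 1

v_p(x) = 0 (factor: 25 = 19^0 · 25); v_p(y) = 1 (factor: 342 = 19^1 · 18). Additivity: v_p(xy) = v_p(x) + v_p(y) = 0 + 1 = 1. (Direct check: xy = 8550 = 19^1 · (450).)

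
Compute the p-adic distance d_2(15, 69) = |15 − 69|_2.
d_2(15, 69) = 1/2

Step 1 — x − y = 15 − 69 = -54. Step 2 — v_2(-54) = 1 (factor: -54 = −(2^1 · 27); the sign does not affect v_p). Step 3 — |x − y|_2 = 2^{-1} = 1/2.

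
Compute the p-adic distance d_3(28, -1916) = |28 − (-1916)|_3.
d_3(28, -1916) = 1/243

Step 1 — x − y = 28 − (-1916) = 1944. Step 2 — v_3(1944) = 5 (factor: 1944 = (3^5 · 8); the sign does not affect v_p). Step 3 — |x − y|_3 = 3^{-5} = 1/243.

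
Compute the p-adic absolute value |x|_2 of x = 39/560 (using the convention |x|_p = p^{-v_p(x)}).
|39/560|_2 = 16

Step 1 — compute v_2(x) by factoring powers of 2 out of the numerator and denominator: v_2(39/560) = -4. Step 2 — apply |x|_p = p^{-v_p(x)} = 2^{4} = 16.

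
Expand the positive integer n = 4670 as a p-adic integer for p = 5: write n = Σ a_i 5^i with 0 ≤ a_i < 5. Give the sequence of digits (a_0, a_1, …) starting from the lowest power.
(a_0, a_1, …) = (0, 4, 1, 2, 2, 1)

Repeated division by 5 gives the digits low-to-high: 4670 = 4·5^1 + 1·5^2 + 2·5^3 + 2·5^4 + 1·5^5. Digit sequence: (0, 4, 1, 2, 2, 1).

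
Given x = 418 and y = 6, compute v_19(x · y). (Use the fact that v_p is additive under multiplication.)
v_19(2508) = 1

v_p(x) = 1 (factor: 418 = 19^1 · 22); v_p(y) = 0 (factor: 6 = 19^0 · 6). Additivity: v_p(xy) = v_p(x) + v_p(y) = 1 + 0 = 1. (Direct check: xy = 2508 = 19^1 · (132).)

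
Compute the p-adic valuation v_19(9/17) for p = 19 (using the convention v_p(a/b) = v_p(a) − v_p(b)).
v_19(9/17) = 0

Factor powers of 19 from the numerator and denominator of the reduced fraction: 9 = 19^0 · 9 and 17 = 19^0 · 17. Apply v_p(a/b) = v_p(a) − v_p(b): v_19(9/17) = 0 − 0 = 0.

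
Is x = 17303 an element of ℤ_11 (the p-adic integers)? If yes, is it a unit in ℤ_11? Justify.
x ∈ ℤ_11 but not a unit; v_11(x) = 3 > 0

ℤ_11 = {x ∈ ℚ_11 : v_11(x) ≥ 0} and ℤ_11^× = {x ∈ ℤ_11 : v_11(x) = 0}. Here v_11(17303) = v_11(num) − v_11(den) = 3; compare against these criteria.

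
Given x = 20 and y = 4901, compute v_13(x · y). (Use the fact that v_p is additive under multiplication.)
v_13(98020) = 2

v_p(x) = 0 (factor: 20 = 13^0 · 20); v_p(y) = 2 (factor: 4901 = 13^2 · 29). Additivity: v_p(xy) = v_p(x) + v_p(y) = 0 + 2 = 2. (Direct check: xy = 98020 = 13^2 · (580).)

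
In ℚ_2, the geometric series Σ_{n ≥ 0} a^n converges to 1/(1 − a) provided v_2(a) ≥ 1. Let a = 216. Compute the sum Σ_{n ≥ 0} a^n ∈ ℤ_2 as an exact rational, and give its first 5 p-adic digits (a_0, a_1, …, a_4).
Σ a^n = 1/(1 − a) = -1/215;  first 5 digits = (1, 0, 0, 1, 1)

v_2(a) = 3 ≥ 1, so the series converges in ℤ_2 to 1/(1 − a) = 1/(1 − 216) = -1/215. Expand this rational in ℤ_2: compute digits iteratively via d_i = x_i mod 2, x_{i+1} = (x_i − d_i)/2. The first 5 digits are (1, 0, 0, 1, 1).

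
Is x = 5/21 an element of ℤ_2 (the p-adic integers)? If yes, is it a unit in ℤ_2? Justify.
x ∈ ℤ_2^× (unit); v_2(x) = 0

ℤ_2 = {x ∈ ℚ_2 : v_2(x) ≥ 0} and ℤ_2^× = {x ∈ ℤ_2 : v_2(x) = 0}. Here v_2(5/21) = v_2(num) − v_2(den) = 0; compare against these criteria.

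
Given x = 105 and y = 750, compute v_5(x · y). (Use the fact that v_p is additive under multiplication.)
v_5(78750) = 4

v_p(x) = 1 (factor: 105 = 5^1 · 21); v_p(y) = 3 (factor: 750 = 5^3 · 6). Additivity: v_p(xy) = v_p(x) + v_p(y) = 1 + 3 = 4. (Direct check: xy = 78750 = 5^4 · (126).)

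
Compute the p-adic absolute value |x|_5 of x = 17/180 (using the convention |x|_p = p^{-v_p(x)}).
|17/180|_5 = 5

Step 1 — compute v_5(x) by factoring powers of 5 out of the numerator and denominator: v_5(17/180) = -1. Step 2 — apply |x|_p = p^{-v_p(x)} = 5^{1} = 5.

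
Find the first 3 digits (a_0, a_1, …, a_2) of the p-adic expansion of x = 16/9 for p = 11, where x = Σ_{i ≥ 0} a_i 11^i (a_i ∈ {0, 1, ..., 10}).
(a_0, …, a_2) = (3, 6, 8)

v_11(16/9) = 0 (numerator and denominator both coprime to 11), so x ∈ ℤ_11^×. Compute digits iteratively via a_i = x_i mod 11, x_{i+1} = (x_i − a_i)/11, with x_0 = x:
  x_0 = 16/9;  a_0 = 3;  x_1 = (x_0 − 3)/11 = -1/9
  x_1 = -1/9;  a_1 = 6;  x_2 = (x_1 − 6)/11 = -5/9
  x_2 = -5/9;  a_2 = 8;  x_3 = (x_2 − 8)/11 = -7/9
Digits: (3, 6, 8).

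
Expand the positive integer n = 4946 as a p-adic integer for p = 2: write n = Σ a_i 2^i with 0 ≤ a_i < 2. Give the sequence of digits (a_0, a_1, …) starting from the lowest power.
(a_0, a_1, …) = (0, 1, 0, 0, 1, 0, 1, 0, 1, 1, 0, 0, 1)

Repeated division by 2 gives the digits low-to-high: 4946 = 1·2^1 + 1·2^4 + 1·2^6 + 1·2^8 + 1·2^9 + 1·2^12. Digit sequence: (0, 1, 0, 0, 1, 0, 1, 0, 1, 1, 0, 0, 1).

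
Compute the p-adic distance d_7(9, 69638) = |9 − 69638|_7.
d_7(9, 69638) = 1/2401

Step 1 — x − y = 9 − 69638 = -69629. Step 2 — v_7(-69629) = 4 (factor: -69629 = −(7^4 · 29); the sign does not affect v_p). Step 3 — |x − y|_7 = 7^{-4} = 1/2401.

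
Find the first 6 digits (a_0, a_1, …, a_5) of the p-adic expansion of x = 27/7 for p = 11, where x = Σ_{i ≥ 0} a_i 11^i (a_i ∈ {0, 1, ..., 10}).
(a_0, …, a_5) = (7, 6, 1, 3, 6, 1)

v_11(27/7) = 0 (numerator and denominator both coprime to 11), so x ∈ ℤ_11^×. Compute digits iteratively via a_i = x_i mod 11, x_{i+1} = (x_i − a_i)/11, with x_0 = x:
  x_0 = 27/7;  a_0 = 7;  x_1 = (x_0 − 7)/11 = -2/7
  x_1 = -2/7;  a_1 = 6;  x_2 = (x_1 − 6)/11 = -4/7
  x_2 = -4/7;  a_2 = 1;  x_3 = (x_2 − 1)/11 = -1/7
  x_3 = -1/7;  a_3 = 3;  x_4 = (x_3 − 3)/11 = -2/7
  x_4 = -2/7;  a_4 = 6;  x_5 = (x_4 − 6)/11 = -4/7
  x_5 = -4/7;  a_5 = 1;  x_6 = (x_5 − 1)/11 = -1/7
Digits: (7, 6, 1, 3, 6, 1).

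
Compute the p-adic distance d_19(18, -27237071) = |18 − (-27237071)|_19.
d_19(18, -27237071) = 1/2476099

Step 1 — x − y = 18 − (-27237071) = 27237089. Step 2 — v_19(27237089) = 5 (factor: 27237089 = (19^5 · 11); the sign does not affect v_p). Step 3 — |x − y|_19 = 19^{-5} = 1/2476099.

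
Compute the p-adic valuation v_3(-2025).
v_3(-2025) = 4

v_3(n) is the largest exponent k such that 3^k divides n. Factor out: -2025 = -3^4 · 25. (Sign doesn't affect v_p.) So v_3(-2025) = 4.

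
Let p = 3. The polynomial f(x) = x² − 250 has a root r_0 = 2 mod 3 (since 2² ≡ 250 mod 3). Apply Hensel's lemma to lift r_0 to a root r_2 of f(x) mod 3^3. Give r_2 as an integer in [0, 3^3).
r_2 = 14 (mod 27)

Hensel's recurrence: r_{i+1} = r_i − f(r_i)·(f′(r_i))^{-1} mod 3^{i+2}, with f′(x) = 2x. Iterate:
  r_0 = 2 (mod 3)
  r_1 = 5 (mod 9)
  r_2 = 14 (mod 27)
Final: r_2 = 14, and one checks f(r_2) ≡ 0 mod 3^3.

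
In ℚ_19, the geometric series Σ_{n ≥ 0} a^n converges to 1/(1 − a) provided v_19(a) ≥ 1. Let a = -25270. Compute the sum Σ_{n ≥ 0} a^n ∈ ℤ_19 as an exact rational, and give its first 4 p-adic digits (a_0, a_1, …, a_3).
Σ a^n = 1/(1 − a) = 1/25271;  first 4 digits = (1, 0, 6, 15)

v_19(a) = 2 ≥ 1, so the series converges in ℤ_19 to 1/(1 − a) = 1/(1 − (-25270)) = 1/25271. Expand this rational in ℤ_19: compute digits iteratively via d_i = x_i mod 19, x_{i+1} = (x_i − d_i)/19. The first 4 digits are (1, 0, 6, 15).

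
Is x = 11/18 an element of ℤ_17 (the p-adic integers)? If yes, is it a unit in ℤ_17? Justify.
x ∈ ℤ_17^× (unit); v_17(x) = 0

ℤ_17 = {x ∈ ℚ_17 : v_17(x) ≥ 0} and ℤ_17^× = {x ∈ ℤ_17 : v_17(x) = 0}. Here v_17(11/18) = v_17(num) − v_17(den) = 0; compare against these criteria.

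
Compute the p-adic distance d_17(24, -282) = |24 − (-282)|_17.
d_17(24, -282) = 1/17

Step 1 — x − y = 24 − (-282) = 306. Step 2 — v_17(306) = 1 (factor: 306 = (17^1 · 18); the sign does not affect v_p). Step 3 — |x − y|_17 = 17^{-1} = 1/17.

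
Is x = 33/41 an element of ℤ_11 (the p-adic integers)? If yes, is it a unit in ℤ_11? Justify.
x ∈ ℤ_11 but not a unit; v_11(x) = 1 > 0

ℤ_11 = {x ∈ ℚ_11 : v_11(x) ≥ 0} and ℤ_11^× = {x ∈ ℤ_11 : v_11(x) = 0}. Here v_11(33/41) = v_11(num) − v_11(den) = 1; compare against these criteria.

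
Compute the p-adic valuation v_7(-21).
v_7(-21) = 1

v_7(n) is the largest exponent k such that 7^k divides n. Factor out: -21 = -7^1 · 3. (Sign doesn't affect v_p.) So v_7(-21) = 1.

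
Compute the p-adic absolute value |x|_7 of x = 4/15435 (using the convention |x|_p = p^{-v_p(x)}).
|4/15435|_7 = 343

Step 1 — compute v_7(x) by factoring powers of 7 out of the numerator and denominator: v_7(4/15435) = -3. Step 2 — apply |x|_p = p^{-v_p(x)} = 7^{3} = 343.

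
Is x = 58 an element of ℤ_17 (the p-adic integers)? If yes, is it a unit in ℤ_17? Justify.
x ∈ ℤ_17^× (unit); v_17(x) = 0

ℤ_17 = {x ∈ ℚ_17 : v_17(x) ≥ 0} and ℤ_17^× = {x ∈ ℤ_17 : v_17(x) = 0}. Here v_17(58) = v_17(num) − v_17(den) = 0; compare against these criteria.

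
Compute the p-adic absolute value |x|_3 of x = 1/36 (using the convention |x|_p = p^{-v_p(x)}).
|1/36|_3 = 9

Step 1 — compute v_3(x) by factoring powers of 3 out of the numerator and denominator: v_3(1/36) = -2. Step 2 — apply |x|_p = p^{-v_p(x)} = 3^{2} = 9.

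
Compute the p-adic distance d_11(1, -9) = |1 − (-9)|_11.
d_11(1, -9) = 1

Step 1 — x − y = 1 − (-9) = 10. Step 2 — v_11(10) = 0 (factor: 10 = (11^0 · 10); the sign does not affect v_p). Step 3 — |x − y|_11 = 11^{0} = 1.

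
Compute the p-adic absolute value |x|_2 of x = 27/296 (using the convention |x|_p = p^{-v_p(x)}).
|27/296|_2 = 8

Step 1 — compute v_2(x) by factoring powers of 2 out of the numerator and denominator: v_2(27/296) = -3. Step 2 — apply |x|_p = p^{-v_p(x)} = 2^{3} = 8.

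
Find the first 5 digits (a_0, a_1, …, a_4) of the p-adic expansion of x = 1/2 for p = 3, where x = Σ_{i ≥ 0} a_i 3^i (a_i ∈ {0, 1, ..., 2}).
(a_0, …, a_4) = (2, 1, 1, 1, 1)

v_3(1/2) = 0 (numerator and denominator both coprime to 3), so x ∈ ℤ_3^×. Compute digits iteratively via a_i = x_i mod 3, x_{i+1} = (x_i − a_i)/3, with x_0 = x:
  x_0 = 1/2;  a_0 = 2;  x_1 = (x_0 − 2)/3 = -1/2
  x_1 = -1/2;  a_1 = 1;  x_2 = (x_1 − 1)/3 = -1/2
  x_2 = -1/2;  a_2 = 1;  x_3 = (x_2 − 1)/3 = -1/2
  x_3 = -1/2;  a_3 = 1;  x_4 = (x_3 − 1)/3 = -1/2
  x_4 = -1/2;  a_4 = 1;  x_5 = (x_4 − 1)/3 = -1/2
Digits: (2, 1, 1, 1, 1).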